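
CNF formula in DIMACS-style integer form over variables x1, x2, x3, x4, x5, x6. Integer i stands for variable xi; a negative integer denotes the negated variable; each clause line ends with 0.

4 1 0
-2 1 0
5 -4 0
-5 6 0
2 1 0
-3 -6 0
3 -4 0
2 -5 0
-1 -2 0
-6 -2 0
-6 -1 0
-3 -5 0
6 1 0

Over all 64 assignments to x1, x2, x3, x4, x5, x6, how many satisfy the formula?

2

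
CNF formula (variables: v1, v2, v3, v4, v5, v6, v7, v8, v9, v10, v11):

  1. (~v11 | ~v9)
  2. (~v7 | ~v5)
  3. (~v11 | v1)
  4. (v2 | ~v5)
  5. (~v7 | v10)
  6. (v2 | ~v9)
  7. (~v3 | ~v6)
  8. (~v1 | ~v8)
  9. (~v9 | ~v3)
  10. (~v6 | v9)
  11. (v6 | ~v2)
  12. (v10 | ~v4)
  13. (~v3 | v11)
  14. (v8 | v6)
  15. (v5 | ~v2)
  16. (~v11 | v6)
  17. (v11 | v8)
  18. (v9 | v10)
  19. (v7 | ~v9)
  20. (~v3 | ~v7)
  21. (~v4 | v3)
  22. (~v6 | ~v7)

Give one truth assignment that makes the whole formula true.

v1=F, v2=F, v3=F, v4=F, v5=F, v6=F, v7=T, v8=T, v9=F, v10=T, v11=F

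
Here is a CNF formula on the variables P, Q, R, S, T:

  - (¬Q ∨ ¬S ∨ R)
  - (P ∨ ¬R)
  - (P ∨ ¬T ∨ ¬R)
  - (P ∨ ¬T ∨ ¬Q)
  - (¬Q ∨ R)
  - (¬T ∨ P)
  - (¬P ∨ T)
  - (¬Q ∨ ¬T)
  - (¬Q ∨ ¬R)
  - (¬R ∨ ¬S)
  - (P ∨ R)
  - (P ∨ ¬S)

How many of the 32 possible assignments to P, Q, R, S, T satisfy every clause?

3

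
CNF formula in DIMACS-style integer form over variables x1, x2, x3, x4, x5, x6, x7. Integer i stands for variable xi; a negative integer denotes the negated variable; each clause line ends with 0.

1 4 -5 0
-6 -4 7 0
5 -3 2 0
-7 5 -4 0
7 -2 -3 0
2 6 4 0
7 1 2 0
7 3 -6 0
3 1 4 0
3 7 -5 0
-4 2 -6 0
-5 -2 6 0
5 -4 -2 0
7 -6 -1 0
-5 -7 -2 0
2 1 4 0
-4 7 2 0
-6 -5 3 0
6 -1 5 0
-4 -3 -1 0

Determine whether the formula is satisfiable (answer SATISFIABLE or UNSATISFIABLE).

Try x1 = False.
The remaining clauses are satisfied by x2 = False, x3 = False, x4 = True, x5 = True, x6 = False, x7 = True.
So x1=F, x2=F, x3=F, x4=T, x5=T, x6=F, x7=T is a satisfying assignment.

SATISFIABLE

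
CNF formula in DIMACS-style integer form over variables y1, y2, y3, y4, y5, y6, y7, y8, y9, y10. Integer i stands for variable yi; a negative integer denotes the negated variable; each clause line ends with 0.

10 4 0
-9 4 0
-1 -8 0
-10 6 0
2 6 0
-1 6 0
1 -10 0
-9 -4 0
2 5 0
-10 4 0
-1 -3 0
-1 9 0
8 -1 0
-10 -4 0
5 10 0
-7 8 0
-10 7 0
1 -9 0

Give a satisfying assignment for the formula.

y1 = False, y2 = False, y3 = False, y4 = True, y5 = True, y6 = True, y7 = False, y8 = True, y9 = False, y10 = False

y3 occurs only negated in the remaining clauses — set y3 = False.
Pure literal: y5 appears only positively; assign y5 = True.
Set y1 = False and propagate.
  then y10 is forced to False.
  then y4 is forced to True.
  then y9 is forced to False.
The remaining clauses are satisfied by y2 = False, y6 = True, y7 = False, y8 = True.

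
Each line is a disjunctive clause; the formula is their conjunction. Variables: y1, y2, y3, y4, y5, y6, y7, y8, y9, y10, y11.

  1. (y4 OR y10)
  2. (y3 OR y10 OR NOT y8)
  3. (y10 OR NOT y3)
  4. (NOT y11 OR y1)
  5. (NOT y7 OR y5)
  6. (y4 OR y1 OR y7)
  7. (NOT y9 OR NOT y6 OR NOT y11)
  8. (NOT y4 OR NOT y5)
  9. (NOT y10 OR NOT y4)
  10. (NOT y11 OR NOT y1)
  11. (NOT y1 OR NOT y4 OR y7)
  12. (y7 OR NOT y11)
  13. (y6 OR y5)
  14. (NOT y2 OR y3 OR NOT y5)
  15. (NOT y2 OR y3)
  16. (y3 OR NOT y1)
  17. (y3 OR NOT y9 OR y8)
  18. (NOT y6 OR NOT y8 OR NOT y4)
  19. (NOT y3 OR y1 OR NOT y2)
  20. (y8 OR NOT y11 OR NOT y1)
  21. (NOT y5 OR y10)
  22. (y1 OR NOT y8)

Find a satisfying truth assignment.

Pure literal: y2 appears only negated; assign y2 = False.
Pure literal: y9 appears only negated; assign y9 = False.
Try y1 = False.
  then y11 is forced to False.
  then y8 is forced to False.
Try y3 = True.
  then y10 is forced to True.
  then y4 is forced to False.
  then y7 is forced to True.
  then y5 is forced to True.
y6 is now unconstrained; take y6 = True.

y1 = 0, y2 = 0, y3 = 1, y4 = 0, y5 = 1, y6 = 1, y7 = 1, y8 = 0, y9 = 0, y10 = 1, y11 = 0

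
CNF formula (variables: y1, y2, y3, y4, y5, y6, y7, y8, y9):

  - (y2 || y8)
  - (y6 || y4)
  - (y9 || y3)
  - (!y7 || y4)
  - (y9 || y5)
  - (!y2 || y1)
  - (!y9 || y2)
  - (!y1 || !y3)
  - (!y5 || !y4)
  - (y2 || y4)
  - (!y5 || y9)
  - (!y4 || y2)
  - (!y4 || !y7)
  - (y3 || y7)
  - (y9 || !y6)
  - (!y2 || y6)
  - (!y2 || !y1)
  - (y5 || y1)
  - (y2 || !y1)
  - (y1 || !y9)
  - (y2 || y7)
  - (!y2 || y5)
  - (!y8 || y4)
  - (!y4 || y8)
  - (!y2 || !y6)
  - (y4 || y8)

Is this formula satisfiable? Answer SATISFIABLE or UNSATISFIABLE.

UNSATISFIABLE

y2 = True:
  propagation gives y1=True; an empty clause results — contradiction.
y2 = False:
  propagation gives y8=True, y9=False, y3=True, y5=True; an empty clause results — contradiction.
Every branch closes, so no satisfying assignment exists.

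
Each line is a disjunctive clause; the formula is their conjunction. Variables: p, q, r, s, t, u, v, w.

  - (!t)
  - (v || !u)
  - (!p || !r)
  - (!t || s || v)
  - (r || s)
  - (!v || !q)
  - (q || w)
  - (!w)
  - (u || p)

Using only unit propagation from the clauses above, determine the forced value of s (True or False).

True

Unit clause (!t) sets t = False.
(!w) stands alone — w = False.
From (w || q) and w = False: q = True.
From (!q || !v) and q = True: v = False.
(!u || v) with v = False leaves only !u, so u = False.
In (p || u), u is now false; p must hold, so p = True.
From (!p || !r) and p = True: r = False.
(r || s): since r = False, the clause reduces to (s). s = True.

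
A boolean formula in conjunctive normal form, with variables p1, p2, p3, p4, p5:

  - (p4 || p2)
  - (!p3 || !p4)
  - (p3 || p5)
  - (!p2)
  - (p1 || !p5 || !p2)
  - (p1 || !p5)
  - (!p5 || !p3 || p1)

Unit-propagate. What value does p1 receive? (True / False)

(!p2) is a unit clause: p2 = False.
(p2 || p4) with p2 = False leaves only p4, so p4 = True.
(!p4 || !p3) with p4 = True leaves only !p3, so p3 = False.
(p5 || p3): since p3 = False, the clause reduces to (p5). p5 = True.
In (!p5 || p1), !p5 is now false; p1 must hold, so p1 = True.

True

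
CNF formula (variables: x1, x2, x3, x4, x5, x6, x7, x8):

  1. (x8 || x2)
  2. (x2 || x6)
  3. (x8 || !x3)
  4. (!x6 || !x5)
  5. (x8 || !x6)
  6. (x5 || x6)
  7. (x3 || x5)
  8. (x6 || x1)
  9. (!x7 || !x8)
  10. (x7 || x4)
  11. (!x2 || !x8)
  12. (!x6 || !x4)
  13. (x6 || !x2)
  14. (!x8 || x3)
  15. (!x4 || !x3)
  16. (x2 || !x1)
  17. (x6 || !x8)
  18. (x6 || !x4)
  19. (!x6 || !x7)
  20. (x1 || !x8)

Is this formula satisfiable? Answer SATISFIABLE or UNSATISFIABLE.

UNSATISFIABLE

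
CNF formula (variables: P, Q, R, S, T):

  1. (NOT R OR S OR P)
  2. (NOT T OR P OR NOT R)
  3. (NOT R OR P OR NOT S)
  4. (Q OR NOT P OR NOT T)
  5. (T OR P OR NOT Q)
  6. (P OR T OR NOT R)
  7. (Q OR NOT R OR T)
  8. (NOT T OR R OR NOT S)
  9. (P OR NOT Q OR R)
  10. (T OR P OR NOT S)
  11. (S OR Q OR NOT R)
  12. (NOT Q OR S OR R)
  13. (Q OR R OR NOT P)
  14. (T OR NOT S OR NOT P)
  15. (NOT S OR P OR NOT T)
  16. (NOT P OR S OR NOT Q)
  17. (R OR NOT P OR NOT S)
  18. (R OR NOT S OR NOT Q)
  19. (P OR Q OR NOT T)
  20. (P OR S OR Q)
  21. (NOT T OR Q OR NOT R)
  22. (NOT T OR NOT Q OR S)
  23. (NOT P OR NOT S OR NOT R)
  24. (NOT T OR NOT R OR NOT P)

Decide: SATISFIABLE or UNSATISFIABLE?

UNSATISFIABLE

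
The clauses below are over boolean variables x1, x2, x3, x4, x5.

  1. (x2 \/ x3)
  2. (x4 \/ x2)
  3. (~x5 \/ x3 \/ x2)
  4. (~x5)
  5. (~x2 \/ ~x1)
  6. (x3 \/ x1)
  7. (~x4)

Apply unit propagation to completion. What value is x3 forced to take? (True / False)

True

(~x5) is a unit clause: x5 = False.
Unit clause (~x4) sets x4 = False.
(x4 \/ x2): since x4 = False, the clause reduces to (x2). x2 = True.
From (~x1 \/ ~x2) and x2 = True: x1 = False.
(x1 \/ x3): since x1 = False, the clause reduces to (x3). x3 = True.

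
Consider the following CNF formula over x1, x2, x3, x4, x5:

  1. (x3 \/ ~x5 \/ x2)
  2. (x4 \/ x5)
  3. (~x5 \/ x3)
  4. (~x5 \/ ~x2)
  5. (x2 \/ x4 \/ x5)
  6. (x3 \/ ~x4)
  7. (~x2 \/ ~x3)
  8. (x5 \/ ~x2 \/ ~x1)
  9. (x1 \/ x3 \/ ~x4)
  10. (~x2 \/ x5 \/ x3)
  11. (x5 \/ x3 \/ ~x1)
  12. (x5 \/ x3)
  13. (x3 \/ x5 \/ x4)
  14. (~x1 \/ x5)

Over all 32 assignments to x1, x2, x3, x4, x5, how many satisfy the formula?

5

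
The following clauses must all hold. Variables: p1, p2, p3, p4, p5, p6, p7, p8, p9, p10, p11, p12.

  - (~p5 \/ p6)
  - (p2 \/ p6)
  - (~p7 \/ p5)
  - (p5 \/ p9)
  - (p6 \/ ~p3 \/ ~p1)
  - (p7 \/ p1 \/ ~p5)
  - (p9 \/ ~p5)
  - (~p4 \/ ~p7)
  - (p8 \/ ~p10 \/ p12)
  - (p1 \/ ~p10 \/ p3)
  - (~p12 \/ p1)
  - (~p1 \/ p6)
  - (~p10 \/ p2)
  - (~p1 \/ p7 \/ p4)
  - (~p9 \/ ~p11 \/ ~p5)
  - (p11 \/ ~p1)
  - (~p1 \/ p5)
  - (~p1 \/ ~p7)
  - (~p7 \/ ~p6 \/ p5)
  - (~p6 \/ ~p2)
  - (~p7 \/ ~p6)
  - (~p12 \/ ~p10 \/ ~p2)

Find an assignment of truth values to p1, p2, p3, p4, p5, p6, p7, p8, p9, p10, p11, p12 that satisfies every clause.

p1=0  p2=1  p3=0  p4=1  p5=0  p6=0  p7=0  p8=0  p9=1  p10=0  p11=0  p12=0

p10 occurs only negated in the remaining clauses — set p10 = False.
Try p1 = False.
  then p12 is forced to False.
For the remaining variables, p2 = True, p3 = False, p4 = True, p5 = False, p6 = False, p7 = False, p8 = False, p9 = True, p11 = False works.
Check each clause:
  1. (p6 \/ ~p5) — ~p5 is true.
  2. (p2 \/ p6) — p2 is true.
  3. (~p7 \/ p5) — ~p7 is true.
  4. (p5 \/ p9) — p9 is true.
  5. (~p3 \/ ~p1 \/ p6) — ~p3 is true.
  6. (~p5 \/ p7 \/ p1) — ~p5 is true.
  7. (p9 \/ ~p5) — p9 is true.
  8. (~p7 \/ ~p4) — ~p7 is true.
  9. (~p10 \/ p8 \/ p12) — ~p10 is true.
  10. (p1 \/ p3 \/ ~p10) — ~p10 is true.
  11. (p1 \/ ~p12) — ~p12 is true.
  12. (p6 \/ ~p1) — ~p1 is true.
  13. (~p10 \/ p2) — p2 is true.
  14. (p4 \/ ~p1 \/ p7) — p4 is true.
  15. (~p9 \/ ~p5 \/ ~p11) — ~p5 is true.
  16. (~p1 \/ p11) — ~p1 is true.
  17. (p5 \/ ~p1) — ~p1 is true.
  18. (~p7 \/ ~p1) — ~p7 is true.
  19. (~p7 \/ ~p6 \/ p5) — ~p7 is true.
  20. (~p2 \/ ~p6) — ~p6 is true.
  21. (~p7 \/ ~p6) — ~p7 is true.
  22. (~p10 \/ ~p2 \/ ~p12) — ~p12 is true.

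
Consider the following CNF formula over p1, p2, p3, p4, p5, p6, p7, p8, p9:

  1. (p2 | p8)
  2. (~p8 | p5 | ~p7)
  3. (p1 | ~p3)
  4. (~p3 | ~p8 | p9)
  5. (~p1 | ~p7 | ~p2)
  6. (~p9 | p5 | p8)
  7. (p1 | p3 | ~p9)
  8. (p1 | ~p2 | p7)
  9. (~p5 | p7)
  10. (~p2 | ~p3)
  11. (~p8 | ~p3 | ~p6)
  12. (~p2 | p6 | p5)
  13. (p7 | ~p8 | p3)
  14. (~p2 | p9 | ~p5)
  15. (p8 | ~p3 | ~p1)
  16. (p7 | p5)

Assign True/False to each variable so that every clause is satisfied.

Set p1 = False and propagate.
  then p3 is forced to False.
  then p9 is forced to False.
Branch on p2: take p2 = True.
  then p7 is forced to True.
  then p5 is forced to False.
  then p8 is forced to False.
  then p6 is forced to True.
p4 is now unconstrained; take p4 = False.
Every clause has at least one true literal under this assignment.

p1=F  p2=T  p3=F  p4=F  p5=F  p6=T  p7=T  p8=F  p9=F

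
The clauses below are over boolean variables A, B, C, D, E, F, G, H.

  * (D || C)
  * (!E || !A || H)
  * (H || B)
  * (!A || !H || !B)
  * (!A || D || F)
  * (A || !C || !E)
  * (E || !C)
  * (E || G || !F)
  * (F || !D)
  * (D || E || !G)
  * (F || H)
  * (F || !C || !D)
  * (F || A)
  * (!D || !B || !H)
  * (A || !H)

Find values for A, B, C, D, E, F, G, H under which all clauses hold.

A=1, B=0, C=0, D=1, E=1, F=1, G=1, H=1

Set A = True and propagate.
For the remaining variables, B = False, C = False, D = True, E = True, F = True, G = True, H = True works.
Every clause has at least one true literal under this assignment.
Check each clause:
  1. (C || D) — D is true.
  2. (!E || H || !A) — H is true.
  3. (B || H) — H is true.
  4. (!H || !A || !B) — !B is true.
  5. (D || F || !A) — D is true.
  6. (!C || !E || A) — A is true.
  7. (E || !C) — !C is true.
  8. (E || G || !F) — E is true.
  9. (F || !D) — F is true.
  10. (E || !G || D) — D is true.
  11. (H || F) — H is true.
  12. (!C || !D || F) — !C is true.
  13. (F || A) — A is true.
  14. (!H || !B || !D) — !B is true.
  15. (A || !H) — A is true.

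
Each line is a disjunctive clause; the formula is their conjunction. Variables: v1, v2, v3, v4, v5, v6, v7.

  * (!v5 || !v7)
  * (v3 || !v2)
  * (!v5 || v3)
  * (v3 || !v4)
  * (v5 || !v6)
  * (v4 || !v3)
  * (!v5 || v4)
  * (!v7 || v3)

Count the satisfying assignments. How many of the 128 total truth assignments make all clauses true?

18

Split on v3, then v5.
  v3=T, v5=T: forces v4=T; v7=F; v1, v2, v6 free → 2^3 = 8.
  v3=T, v5=F: forces v4=T; v6=F; v1, v2, v7 free → 2^3 = 8.
  v3=F, v5=T: a clause becomes empty — 0.
  v3=F, v5=F: remaining (v1,v2,v4,v6,v7) ∈ {(F,F,F,F,F); (T,F,F,F,F)} — 2.
Total: 8 + 8 + 0 + 2 = 18.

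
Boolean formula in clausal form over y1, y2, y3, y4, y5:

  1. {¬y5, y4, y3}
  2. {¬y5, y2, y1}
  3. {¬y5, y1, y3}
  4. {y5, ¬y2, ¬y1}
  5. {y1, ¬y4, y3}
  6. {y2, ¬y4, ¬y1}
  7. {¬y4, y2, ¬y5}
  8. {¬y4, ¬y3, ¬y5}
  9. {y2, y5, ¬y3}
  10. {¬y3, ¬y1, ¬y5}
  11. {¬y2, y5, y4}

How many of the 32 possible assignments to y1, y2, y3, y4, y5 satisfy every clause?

5

The models are:
  y1=0 y2=0 y3=0 y4=0 y5=0
  y1=0 y2=1 y3=1 y4=0 y5=1
  y1=0 y2=1 y3=1 y4=1 y5=0
  y1=1 y2=0 y3=0 y4=0 y5=0
  y1=1 y2=1 y3=0 y4=1 y5=1
Count: 5.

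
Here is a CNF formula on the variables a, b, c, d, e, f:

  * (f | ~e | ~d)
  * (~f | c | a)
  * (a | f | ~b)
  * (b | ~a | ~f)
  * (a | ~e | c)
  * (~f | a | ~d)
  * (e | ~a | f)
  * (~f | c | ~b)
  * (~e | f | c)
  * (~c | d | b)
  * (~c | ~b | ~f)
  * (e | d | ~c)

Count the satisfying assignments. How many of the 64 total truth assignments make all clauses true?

4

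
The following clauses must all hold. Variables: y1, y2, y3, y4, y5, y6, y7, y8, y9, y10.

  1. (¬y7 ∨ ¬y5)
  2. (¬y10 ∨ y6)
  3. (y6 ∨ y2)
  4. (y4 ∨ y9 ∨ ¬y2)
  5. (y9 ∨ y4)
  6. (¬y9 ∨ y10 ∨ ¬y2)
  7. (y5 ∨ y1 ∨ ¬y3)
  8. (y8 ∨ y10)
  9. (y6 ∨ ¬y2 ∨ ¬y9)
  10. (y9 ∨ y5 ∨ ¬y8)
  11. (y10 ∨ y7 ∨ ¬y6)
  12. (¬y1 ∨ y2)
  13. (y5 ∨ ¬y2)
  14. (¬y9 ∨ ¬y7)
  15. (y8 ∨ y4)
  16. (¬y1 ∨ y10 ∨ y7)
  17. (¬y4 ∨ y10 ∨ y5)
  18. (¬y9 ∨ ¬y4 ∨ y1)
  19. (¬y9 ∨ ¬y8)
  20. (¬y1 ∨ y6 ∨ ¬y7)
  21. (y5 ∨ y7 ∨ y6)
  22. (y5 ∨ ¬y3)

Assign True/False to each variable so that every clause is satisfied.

y1=0  y2=1  y3=0  y4=1  y5=1  y6=0  y7=0  y8=1  y9=0  y10=0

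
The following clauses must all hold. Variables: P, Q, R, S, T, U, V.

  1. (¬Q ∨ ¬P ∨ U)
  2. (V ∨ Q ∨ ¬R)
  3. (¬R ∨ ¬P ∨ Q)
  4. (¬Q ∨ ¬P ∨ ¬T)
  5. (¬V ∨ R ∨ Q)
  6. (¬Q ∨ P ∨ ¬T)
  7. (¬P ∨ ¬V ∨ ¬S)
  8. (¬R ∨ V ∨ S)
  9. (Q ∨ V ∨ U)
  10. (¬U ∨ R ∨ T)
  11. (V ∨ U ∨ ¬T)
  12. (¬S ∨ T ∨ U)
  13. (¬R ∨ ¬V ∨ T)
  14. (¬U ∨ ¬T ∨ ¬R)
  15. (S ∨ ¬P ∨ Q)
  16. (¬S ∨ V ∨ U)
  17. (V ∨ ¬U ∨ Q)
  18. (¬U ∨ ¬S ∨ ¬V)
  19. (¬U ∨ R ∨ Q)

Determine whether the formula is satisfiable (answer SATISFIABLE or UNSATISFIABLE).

SATISFIABLE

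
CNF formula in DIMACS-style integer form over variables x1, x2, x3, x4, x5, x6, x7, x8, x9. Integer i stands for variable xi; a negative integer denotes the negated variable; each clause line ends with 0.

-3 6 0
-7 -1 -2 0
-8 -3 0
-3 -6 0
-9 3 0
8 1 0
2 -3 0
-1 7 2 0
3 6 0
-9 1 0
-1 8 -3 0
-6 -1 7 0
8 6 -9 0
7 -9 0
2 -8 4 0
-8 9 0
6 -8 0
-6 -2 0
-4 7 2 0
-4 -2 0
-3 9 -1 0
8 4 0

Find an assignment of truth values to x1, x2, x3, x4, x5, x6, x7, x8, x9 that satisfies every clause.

x1=True, x2=False, x3=False, x4=True, x5=False, x6=True, x7=True, x8=False, x9=False

Branch on x1: take x1 = True.
Branch on x2: take x2 = False.
  then x3 is forced to False.
  then x9 is forced to False.
  then x7 is forced to True.
  then x6 is forced to True.
  then x8 is forced to False.
  then x4 is forced to True.
x5 is now unconstrained; take x5 = False.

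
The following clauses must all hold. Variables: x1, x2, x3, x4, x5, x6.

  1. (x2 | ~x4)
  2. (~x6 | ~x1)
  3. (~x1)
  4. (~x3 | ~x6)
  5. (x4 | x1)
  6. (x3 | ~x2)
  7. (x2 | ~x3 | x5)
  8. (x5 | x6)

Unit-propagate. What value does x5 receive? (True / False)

(~x1) is a unit clause: x1 = False.
(x1 | x4): since x1 = False, the clause reduces to (x4). x4 = True.
(x2 | ~x4): since x4 = True, the clause reduces to (x2). x2 = True.
(~x2 | x3) with x2 = True leaves only x3, so x3 = True.
From (~x6 | ~x3) and x3 = True: x6 = False.
(x6 | x5) with x6 = False leaves only x5, so x5 = True.

True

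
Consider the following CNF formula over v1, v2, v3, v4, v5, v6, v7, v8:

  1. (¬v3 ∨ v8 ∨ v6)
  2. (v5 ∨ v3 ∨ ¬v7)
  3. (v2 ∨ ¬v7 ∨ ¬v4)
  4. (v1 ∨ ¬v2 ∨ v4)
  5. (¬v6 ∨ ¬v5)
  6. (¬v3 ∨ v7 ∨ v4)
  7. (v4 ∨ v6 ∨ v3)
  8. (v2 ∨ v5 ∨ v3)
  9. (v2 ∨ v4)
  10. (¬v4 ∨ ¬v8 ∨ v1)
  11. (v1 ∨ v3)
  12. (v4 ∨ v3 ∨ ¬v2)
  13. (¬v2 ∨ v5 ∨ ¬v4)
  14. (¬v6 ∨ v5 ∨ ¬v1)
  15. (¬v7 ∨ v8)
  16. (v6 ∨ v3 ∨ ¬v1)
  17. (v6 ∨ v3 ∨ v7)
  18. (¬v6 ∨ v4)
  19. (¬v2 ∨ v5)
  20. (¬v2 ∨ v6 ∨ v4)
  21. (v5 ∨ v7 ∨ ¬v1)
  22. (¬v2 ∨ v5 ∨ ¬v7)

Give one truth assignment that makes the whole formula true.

v1=T, v2=F, v3=T, v4=T, v5=T, v6=F, v7=F, v8=T

Check each clause:
  1. (v8 ∨ v6 ∨ ¬v3) — v8 is true.
  2. (v5 ∨ ¬v7 ∨ v3) — ¬v7 is true.
  3. (v2 ∨ ¬v4 ∨ ¬v7) — ¬v7 is true.
  4. (v1 ∨ ¬v2 ∨ v4) — v1 is true.
  5. (¬v5 ∨ ¬v6) — ¬v6 is true.
  6. (v4 ∨ v7 ∨ ¬v3) — v4 is true.
  7. (v6 ∨ v4 ∨ v3) — v3 is true.
  8. (v3 ∨ v5 ∨ v2) — v3 is true.
  9. (v2 ∨ v4) — v4 is true.
  10. (v1 ∨ ¬v4 ∨ ¬v8) — v1 is true.
  11. (v3 ∨ v1) — v1 is true.
  12. (v4 ∨ v3 ∨ ¬v2) — v3 is true.
  13. (v5 ∨ ¬v2 ∨ ¬v4) — v5 is true.
  14. (v5 ∨ ¬v1 ∨ ¬v6) — ¬v6 is true.
  15. (¬v7 ∨ v8) — v8 is true.
  16. (v3 ∨ v6 ∨ ¬v1) — v3 is true.
  17. (v7 ∨ v3 ∨ v6) — v3 is true.
  18. (¬v6 ∨ v4) — ¬v6 is true.
  19. (¬v2 ∨ v5) — v5 is true.
  20. (v4 ∨ ¬v2 ∨ v6) — v4 is true.
  21. (¬v1 ∨ v7 ∨ v5) — v5 is true.
  22. (v5 ∨ ¬v2 ∨ ¬v7) — ¬v7 is true.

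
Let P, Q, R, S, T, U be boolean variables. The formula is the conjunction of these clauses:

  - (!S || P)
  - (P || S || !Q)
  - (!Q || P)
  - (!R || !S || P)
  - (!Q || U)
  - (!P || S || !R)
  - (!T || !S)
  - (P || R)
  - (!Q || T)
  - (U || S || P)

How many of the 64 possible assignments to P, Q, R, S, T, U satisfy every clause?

11

Case analysis on P and S:
  P=T, S=T: remaining (Q,R,T,U) ∈ {(F,F,F,F); (F,F,F,T); (F,T,F,F); (F,T,F,T)} — 4.
  P=T, S=F: 5 of the 16 assignments to (Q,R,T,U) work.
  P=F, S=T: a clause becomes empty — 0.
  P=F, S=F: remaining (Q,R,T,U) ∈ {(F,T,F,T); (F,T,T,T)} — 2.
Total: 4 + 5 + 0 + 2 = 11.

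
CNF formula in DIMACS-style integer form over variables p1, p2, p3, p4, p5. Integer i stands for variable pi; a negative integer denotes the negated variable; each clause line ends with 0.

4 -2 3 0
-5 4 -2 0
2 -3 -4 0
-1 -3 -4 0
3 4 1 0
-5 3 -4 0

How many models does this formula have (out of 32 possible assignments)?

14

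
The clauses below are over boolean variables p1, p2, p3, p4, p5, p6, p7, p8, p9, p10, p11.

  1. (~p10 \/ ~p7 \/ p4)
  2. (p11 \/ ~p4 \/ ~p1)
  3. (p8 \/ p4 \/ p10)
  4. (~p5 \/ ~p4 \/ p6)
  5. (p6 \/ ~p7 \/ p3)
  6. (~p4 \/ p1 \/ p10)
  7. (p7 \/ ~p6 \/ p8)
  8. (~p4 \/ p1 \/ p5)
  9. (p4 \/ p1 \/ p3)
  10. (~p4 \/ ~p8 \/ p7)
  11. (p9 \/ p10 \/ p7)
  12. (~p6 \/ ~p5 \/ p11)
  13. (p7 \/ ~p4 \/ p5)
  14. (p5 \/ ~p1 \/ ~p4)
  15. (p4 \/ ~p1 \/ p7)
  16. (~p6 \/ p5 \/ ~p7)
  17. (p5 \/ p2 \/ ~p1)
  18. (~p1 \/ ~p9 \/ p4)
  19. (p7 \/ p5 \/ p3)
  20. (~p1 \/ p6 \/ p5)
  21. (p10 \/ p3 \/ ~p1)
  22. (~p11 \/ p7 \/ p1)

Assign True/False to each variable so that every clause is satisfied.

p1=False, p2=True, p3=True, p4=False, p5=False, p6=False, p7=True, p8=True, p9=False, p10=False, p11=False

Check each clause:
  1. (p4 \/ ~p7 \/ ~p10) — ~p10 is true.
  2. (p11 \/ ~p4 \/ ~p1) — ~p4 is true.
  3. (p4 \/ p8 \/ p10) — p8 is true.
  4. (~p4 \/ ~p5 \/ p6) — ~p5 is true.
  5. (~p7 \/ p3 \/ p6) — p3 is true.
  6. (p10 \/ ~p4 \/ p1) — ~p4 is true.
  7. (p8 \/ ~p6 \/ p7) — p8 is true.
  8. (p1 \/ p5 \/ ~p4) — ~p4 is true.
  9. (p1 \/ p4 \/ p3) — p3 is true.
  10. (p7 \/ ~p4 \/ ~p8) — ~p4 is true.
  11. (p9 \/ p7 \/ p10) — p7 is true.
  12. (~p5 \/ p11 \/ ~p6) — ~p6 is true.
  13. (p7 \/ ~p4 \/ p5) — ~p4 is true.
  14. (~p4 \/ ~p1 \/ p5) — ~p4 is true.
  15. (p7 \/ ~p1 \/ p4) — ~p1 is true.
  16. (~p6 \/ p5 \/ ~p7) — ~p6 is true.
  17. (p2 \/ ~p1 \/ p5) — p2 is true.
  18. (~p1 \/ p4 \/ ~p9) — ~p1 is true.
  19. (p3 \/ p5 \/ p7) — p3 is true.
  20. (~p1 \/ p6 \/ p5) — ~p1 is true.
  21. (~p1 \/ p3 \/ p10) — p3 is true.
  22. (~p11 \/ p1 \/ p7) — ~p11 is true.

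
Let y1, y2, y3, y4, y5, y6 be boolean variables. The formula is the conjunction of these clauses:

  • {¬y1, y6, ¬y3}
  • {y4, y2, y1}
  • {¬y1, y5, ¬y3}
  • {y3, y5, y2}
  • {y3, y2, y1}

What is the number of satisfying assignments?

Case analysis on y1 and y3:
  y1=T, y3=T: remaining (y2,y4,y5,y6) ∈ {(F,F,T,T); (F,T,T,T); (T,F,T,T); (T,T,T,T)} — 4.
  y1=T, y3=F: y4, y6 free; 3 ways for (y2,y5) × 2^2 = 12.
  y1=F, y3=T: y5, y6 free; 3 ways for (y2,y4) × 2^2 = 12.
  y1=F, y3=F: forces y2=T; y4, y5, y6 free → 2^3 = 8.
Total: 4 + 12 + 12 + 8 = 36.

36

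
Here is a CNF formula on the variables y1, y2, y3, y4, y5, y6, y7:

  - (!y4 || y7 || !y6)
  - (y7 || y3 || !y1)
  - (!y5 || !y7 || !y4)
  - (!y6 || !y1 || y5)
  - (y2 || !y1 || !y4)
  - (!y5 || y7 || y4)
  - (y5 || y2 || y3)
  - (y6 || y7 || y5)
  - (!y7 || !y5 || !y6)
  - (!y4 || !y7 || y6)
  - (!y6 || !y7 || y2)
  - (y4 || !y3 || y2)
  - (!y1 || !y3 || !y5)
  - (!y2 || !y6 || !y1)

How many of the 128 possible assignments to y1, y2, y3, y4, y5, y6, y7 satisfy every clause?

19

Case analysis on y7 and y5:
  y7=1, y5=1: 5 of the 32 assignments to (y1,y2,y3,y4,y6) work.
  y7=1, y5=0: y3 free; 4 ways for (y1,y2,y4,y6) × 2^1 = 8.
  y7=0, y5=1: remaining (y1,y2,y3,y4,y6) ∈ {(0,0,0,1,0); (0,0,1,1,0); (0,1,0,1,0); (0,1,1,1,0)} — 4.
  y7=0, y5=0: remaining (y1,y2,y3,y4,y6) ∈ {(0,1,0,0,1); (0,1,1,0,1)} — 2.
Total: 5 + 8 + 4 + 2 = 19.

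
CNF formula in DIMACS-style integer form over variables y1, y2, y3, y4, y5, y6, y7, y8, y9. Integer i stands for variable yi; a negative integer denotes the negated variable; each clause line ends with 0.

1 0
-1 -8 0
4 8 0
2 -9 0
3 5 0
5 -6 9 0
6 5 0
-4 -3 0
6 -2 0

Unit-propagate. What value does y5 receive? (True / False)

True

Unit clause (y1) sets y1 = True.
(!y8 || !y1) with y1 = True leaves only !y8, so y8 = False.
(y4 || y8) with y8 = False leaves only y4, so y4 = True.
From (!y3 || !y4) and y4 = True: y3 = False.
(y5 || y3): since y3 = False, the clause reduces to (y5). y5 = True.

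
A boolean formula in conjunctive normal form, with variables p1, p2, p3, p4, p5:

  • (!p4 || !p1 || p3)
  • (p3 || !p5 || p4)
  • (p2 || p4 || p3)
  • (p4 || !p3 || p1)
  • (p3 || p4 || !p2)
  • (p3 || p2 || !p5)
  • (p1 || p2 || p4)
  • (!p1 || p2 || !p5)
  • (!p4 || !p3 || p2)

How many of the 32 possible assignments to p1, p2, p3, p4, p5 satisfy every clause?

Case analysis on p3 and p4:
  p3=T, p4=T: remaining (p1,p2,p5) ∈ {(F,T,F); (F,T,T); (T,T,F); (T,T,T)} — 4.
  p3=T, p4=F: remaining (p1,p2,p5) ∈ {(T,F,F); (T,T,F); (T,T,T)} — 3.
  p3=F, p4=T: remaining (p1,p2,p5) ∈ {(F,F,F); (F,T,F); (F,T,T)} — 3.
  p3=F, p4=F: a clause becomes empty — 0.
Total: 4 + 3 + 3 + 0 = 10.

10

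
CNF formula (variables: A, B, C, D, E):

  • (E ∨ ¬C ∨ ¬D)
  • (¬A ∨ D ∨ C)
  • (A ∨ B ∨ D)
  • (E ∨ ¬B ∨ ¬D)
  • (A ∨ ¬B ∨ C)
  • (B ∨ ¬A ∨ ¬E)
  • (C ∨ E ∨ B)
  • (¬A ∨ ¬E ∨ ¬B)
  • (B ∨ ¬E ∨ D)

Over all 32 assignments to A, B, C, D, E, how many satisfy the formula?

7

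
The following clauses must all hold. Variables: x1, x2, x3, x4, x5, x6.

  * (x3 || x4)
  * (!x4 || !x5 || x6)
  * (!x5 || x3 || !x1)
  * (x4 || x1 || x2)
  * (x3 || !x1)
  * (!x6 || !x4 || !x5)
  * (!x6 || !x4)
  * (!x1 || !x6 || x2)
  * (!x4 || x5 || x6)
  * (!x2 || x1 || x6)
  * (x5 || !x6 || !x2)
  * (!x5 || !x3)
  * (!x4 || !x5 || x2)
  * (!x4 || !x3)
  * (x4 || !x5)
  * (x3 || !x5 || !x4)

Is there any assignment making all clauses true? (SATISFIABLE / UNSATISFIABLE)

SATISFIABLE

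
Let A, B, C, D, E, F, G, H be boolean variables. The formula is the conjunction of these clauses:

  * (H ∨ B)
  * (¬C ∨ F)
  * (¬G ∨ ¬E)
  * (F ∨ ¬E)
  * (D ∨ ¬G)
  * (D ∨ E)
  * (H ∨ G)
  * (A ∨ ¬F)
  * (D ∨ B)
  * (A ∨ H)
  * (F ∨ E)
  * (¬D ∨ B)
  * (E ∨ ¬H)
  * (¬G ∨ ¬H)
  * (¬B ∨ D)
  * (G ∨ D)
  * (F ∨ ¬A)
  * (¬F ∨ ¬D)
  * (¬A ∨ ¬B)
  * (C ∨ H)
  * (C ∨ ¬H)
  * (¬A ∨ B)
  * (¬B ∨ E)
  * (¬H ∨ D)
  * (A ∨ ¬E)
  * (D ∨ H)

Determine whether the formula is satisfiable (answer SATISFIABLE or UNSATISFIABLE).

UNSATISFIABLE

D = True:
  propagation gives B=True, F=False, C=False, E=False; an empty clause results — contradiction.
D = False:
  propagation gives G=False; an empty clause results — contradiction.
Every branch closes, so no satisfying assignment exists.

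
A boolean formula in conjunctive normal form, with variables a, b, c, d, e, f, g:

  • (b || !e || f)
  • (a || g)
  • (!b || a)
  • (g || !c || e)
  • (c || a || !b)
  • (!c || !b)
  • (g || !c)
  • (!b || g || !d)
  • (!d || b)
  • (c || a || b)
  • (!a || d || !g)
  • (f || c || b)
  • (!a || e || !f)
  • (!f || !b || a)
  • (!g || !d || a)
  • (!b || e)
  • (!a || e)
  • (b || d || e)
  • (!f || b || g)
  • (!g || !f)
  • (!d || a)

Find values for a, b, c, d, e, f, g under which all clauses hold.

a=True, b=True, c=False, d=False, e=True, f=True, g=False

Check each clause:
  1. (!e || f || b) — b is true.
  2. (a || g) — a is true.
  3. (a || !b) — a is true.
  4. (!c || e || g) — !c is true.
  5. (a || c || !b) — a is true.
  6. (!b || !c) — !c is true.
  7. (g || !c) — !c is true.
  8. (g || !b || !d) — !d is true.
  9. (b || !d) — b is true.
  10. (c || a || b) — a is true.
  11. (!a || !g || d) — !g is true.
  12. (c || b || f) — b is true.
  13. (e || !f || !a) — e is true.
  14. (!b || a || !f) — a is true.
  15. (!d || !g || a) — !g is true.
  16. (e || !b) — e is true.
  17. (!a || e) — e is true.
  18. (d || b || e) — b is true.
  19. (b || g || !f) — b is true.
  20. (!g || !f) — !g is true.
  21. (a || !d) — a is true.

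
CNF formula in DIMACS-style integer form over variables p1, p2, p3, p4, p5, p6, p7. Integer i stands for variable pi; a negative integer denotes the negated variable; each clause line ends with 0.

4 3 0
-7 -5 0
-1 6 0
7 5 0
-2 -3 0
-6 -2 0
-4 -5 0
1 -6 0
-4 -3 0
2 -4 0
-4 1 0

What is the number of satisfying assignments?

4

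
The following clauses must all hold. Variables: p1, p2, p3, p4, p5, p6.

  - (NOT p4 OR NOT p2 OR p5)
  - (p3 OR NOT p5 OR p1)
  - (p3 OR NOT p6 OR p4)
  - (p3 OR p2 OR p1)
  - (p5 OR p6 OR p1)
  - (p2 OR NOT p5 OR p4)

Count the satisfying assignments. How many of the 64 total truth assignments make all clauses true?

Split on p5, then p1.
  p5=1, p1=1: 11 of the 16 assignments to (p2,p3,p4,p6) work.
  p5=1, p1=0: p6 free; 3 ways for (p2,p3,p4) × 2^1 = 6.
  p5=0, p1=1: 10 of the 16 assignments to (p2,p3,p4,p6) work.
  p5=0, p1=0: remaining (p2,p3,p4,p6) ∈ {(0,1,0,1); (0,1,1,1); (1,1,0,1)} — 3.
Total: 11 + 6 + 10 + 3 = 30.

30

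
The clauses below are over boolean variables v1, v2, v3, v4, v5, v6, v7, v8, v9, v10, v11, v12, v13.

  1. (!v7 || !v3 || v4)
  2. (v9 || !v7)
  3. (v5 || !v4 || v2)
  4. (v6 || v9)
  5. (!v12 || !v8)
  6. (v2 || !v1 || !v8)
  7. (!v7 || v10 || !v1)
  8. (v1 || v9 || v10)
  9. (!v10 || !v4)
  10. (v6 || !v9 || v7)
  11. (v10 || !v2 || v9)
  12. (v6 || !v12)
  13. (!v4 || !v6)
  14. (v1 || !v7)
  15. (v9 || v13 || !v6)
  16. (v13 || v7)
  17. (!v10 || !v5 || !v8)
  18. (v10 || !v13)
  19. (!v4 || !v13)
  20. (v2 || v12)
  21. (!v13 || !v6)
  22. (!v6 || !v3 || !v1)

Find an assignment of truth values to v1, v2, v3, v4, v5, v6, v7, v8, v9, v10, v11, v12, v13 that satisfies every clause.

v1=1, v2=1, v3=0, v4=0, v5=1, v6=1, v7=1, v8=0, v9=1, v10=1, v11=1, v12=1, v13=0

Pure literal: v3 appears only negated; assign v3 = False.
v8 occurs only negated in the remaining clauses — set v8 = False.
Set v1 = True and propagate.
Branch on v2: take v2 = True.
The remaining clauses are satisfied by v4 = False, v5 = True, v6 = True, v7 = True, v9 = True, v10 = True, v11 = True, v12 = True, v13 = False.
Every clause has at least one true literal under this assignment.
Check each clause:
  1. (!v7 || !v3 || v4) — !v3 is true.
  2. (v9 || !v7) — v9 is true.
  3. (!v4 || v5 || v2) — v2 is true.
  4. (v6 || v9) — v9 is true.
  5. (!v8 || !v12) — !v8 is true.
  6. (!v8 || v2 || !v1) — !v8 is true.
  7. (!v1 || !v7 || v10) — v10 is true.
  8. (v9 || v10 || v1) — v9 is true.
  9. (!v4 || !v10) — !v4 is true.
  10. (!v9 || v6 || v7) — v6 is true.
  11. (!v2 || v9 || v10) — v9 is true.
  12. (!v12 || v6) — v6 is true.
  13. (!v4 || !v6) — !v4 is true.
  14. (v1 || !v7) — v1 is true.
  15. (!v6 || v13 || v9) — v9 is true.
  16. (v7 || v13) — v7 is true.
  17. (!v10 || !v5 || !v8) — !v8 is true.
  18. (v10 || !v13) — v10 is true.
  19. (!v13 || !v4) — !v13 is true.
  20. (v2 || v12) — v2 is true.
  21. (!v13 || !v6) — !v13 is true.
  22. (!v1 || !v6 || !v3) — !v3 is true.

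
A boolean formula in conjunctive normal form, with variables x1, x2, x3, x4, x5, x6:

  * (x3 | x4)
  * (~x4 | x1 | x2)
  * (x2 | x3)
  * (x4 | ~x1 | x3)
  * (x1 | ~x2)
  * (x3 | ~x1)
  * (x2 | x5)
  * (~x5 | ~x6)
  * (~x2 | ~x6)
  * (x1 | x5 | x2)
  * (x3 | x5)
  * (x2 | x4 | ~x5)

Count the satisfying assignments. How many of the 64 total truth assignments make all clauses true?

5

The models are:
  x1=T x2=F x3=T x4=T x5=T x6=F
  x1=T x2=T x3=T x4=F x5=F x6=F
  x1=T x2=T x3=T x4=F x5=T x6=F
  x1=T x2=T x3=T x4=T x5=F x6=F
  x1=T x2=T x3=T x4=T x5=T x6=F
Count: 5.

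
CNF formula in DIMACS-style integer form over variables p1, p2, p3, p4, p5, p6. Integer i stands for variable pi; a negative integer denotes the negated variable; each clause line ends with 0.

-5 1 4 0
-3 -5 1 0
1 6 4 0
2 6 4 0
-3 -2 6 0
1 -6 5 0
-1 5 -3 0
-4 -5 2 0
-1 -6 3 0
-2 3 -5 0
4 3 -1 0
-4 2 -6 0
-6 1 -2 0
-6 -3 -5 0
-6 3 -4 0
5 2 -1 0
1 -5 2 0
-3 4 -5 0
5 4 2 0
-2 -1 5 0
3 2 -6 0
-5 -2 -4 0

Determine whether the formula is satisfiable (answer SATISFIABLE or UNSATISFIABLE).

Try p1 = False.
Set p2 = False and propagate.
  then p5 is forced to False.
  then p6 is forced to False.
  then p4 is forced to True.
p3 is now unconstrained; take p3 = False.
Every clause has at least one true literal under this assignment.
So p1=False, p2=False, p3=False, p4=True, p5=False, p6=False is a satisfying assignment.

SATISFIABLE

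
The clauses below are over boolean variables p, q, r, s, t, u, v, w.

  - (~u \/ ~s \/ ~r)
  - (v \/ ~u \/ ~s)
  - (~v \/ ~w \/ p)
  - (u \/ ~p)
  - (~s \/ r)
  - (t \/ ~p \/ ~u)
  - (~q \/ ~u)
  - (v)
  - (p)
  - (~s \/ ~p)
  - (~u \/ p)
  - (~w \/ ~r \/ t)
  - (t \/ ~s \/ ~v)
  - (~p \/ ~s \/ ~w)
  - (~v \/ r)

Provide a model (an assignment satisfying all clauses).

p = True, q = False, r = True, s = False, t = True, u = True, v = True, w = True

(v) is a unit clause, so v = True.
(p) is a unit clause, so p = True.
The clause (u) is unit: u must be True.
Unit propagation: (t) forces t = True.
The clause (~q) is unit: q must be False.
Unit propagation: (~s) forces s = False.
The clause (r) is unit: r must be True.
w is now unconstrained; take w = True.
Every clause has at least one true literal under this assignment.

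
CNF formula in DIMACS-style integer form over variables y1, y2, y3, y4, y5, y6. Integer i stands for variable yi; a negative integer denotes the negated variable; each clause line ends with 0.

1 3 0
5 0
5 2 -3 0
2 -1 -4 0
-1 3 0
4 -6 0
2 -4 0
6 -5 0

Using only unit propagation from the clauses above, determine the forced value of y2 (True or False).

(y5) is a unit clause: y5 = True.
(y6 OR NOT y5): since y5 = True, the clause reduces to (y6). y6 = True.
From (y4 OR NOT y6) and y6 = True: y4 = True.
In (y2 OR NOT y4), NOT y4 is now false; y2 must hold, so y2 = True.

True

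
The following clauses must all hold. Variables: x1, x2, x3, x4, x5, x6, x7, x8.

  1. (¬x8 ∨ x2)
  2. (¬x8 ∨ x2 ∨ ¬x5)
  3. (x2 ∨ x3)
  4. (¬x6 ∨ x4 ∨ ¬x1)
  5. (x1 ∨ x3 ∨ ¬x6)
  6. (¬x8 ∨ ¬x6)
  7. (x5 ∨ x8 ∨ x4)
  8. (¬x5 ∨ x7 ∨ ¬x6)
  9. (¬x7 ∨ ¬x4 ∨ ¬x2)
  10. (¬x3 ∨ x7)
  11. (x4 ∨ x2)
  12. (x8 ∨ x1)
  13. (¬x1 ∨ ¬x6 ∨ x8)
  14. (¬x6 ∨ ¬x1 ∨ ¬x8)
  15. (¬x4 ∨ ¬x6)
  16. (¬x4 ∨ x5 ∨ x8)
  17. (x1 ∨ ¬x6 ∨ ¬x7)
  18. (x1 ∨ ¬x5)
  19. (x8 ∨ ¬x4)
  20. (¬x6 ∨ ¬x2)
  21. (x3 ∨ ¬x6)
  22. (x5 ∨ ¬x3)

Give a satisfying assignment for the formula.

x1=1  x2=1  x3=1  x4=0  x5=1  x6=0  x7=1  x8=1

Check each clause:
  1. (x2 ∨ ¬x8) — x2 is true.
  2. (¬x5 ∨ ¬x8 ∨ x2) — x2 is true.
  3. (x2 ∨ x3) — x2 is true.
  4. (x4 ∨ ¬x6 ∨ ¬x1) — ¬x6 is true.
  5. (¬x6 ∨ x3 ∨ x1) — x1 is true.
  6. (¬x8 ∨ ¬x6) — ¬x6 is true.
  7. (x4 ∨ x8 ∨ x5) — x8 is true.
  8. (¬x5 ∨ ¬x6 ∨ x7) — ¬x6 is true.
  9. (¬x2 ∨ ¬x4 ∨ ¬x7) — ¬x4 is true.
  10. (¬x3 ∨ x7) — x7 is true.
  11. (x2 ∨ x4) — x2 is true.
  12. (x1 ∨ x8) — x8 is true.
  13. (x8 ∨ ¬x6 ∨ ¬x1) — x8 is true.
  14. (¬x8 ∨ ¬x1 ∨ ¬x6) — ¬x6 is true.
  15. (¬x6 ∨ ¬x4) — ¬x6 is true.
  16. (¬x4 ∨ x5 ∨ x8) — x8 is true.
  17. (¬x6 ∨ x1 ∨ ¬x7) — x1 is true.
  18. (¬x5 ∨ x1) — x1 is true.
  19. (x8 ∨ ¬x4) — x8 is true.
  20. (¬x2 ∨ ¬x6) — ¬x6 is true.
  21. (¬x6 ∨ x3) — ¬x6 is true.
  22. (x5 ∨ ¬x3) — x5 is true.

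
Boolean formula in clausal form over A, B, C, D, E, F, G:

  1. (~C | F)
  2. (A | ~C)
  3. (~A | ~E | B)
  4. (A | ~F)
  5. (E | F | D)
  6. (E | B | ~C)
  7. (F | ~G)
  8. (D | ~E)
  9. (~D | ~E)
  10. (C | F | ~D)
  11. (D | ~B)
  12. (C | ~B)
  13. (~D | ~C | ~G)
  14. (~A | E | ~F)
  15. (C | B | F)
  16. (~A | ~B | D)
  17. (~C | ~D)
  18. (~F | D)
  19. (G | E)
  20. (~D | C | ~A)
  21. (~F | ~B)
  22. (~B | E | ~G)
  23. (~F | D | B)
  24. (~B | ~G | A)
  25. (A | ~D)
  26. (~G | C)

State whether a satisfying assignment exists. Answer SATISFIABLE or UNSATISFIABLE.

UNSATISFIABLE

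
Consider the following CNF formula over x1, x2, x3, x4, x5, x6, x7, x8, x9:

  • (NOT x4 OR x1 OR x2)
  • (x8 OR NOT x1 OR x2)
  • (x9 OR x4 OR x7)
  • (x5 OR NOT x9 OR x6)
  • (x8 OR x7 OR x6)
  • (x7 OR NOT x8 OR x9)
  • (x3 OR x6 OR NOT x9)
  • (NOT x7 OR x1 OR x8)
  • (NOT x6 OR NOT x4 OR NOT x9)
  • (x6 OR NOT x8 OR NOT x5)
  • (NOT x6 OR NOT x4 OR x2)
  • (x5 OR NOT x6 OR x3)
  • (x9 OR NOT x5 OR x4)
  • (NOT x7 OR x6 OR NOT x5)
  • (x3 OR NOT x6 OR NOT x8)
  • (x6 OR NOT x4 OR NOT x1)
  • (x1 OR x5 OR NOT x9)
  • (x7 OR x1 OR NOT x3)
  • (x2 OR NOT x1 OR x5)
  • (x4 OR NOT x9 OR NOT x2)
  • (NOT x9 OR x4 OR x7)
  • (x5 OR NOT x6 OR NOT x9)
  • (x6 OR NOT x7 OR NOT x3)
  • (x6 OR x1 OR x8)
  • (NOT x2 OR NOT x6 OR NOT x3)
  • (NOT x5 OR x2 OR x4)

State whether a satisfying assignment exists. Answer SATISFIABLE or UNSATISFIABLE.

Branch on x1: take x1 = False.
The remaining clauses are satisfied by x2 = True, x3 = False, x4 = False, x5 = False, x6 = False, x7 = True, x8 = True, x9 = False.
Every clause has at least one true literal under this assignment.
So x1=F, x2=T, x3=F, x4=F, x5=F, x6=F, x7=T, x8=T, x9=F is a satisfying assignment.

SATISFIABLE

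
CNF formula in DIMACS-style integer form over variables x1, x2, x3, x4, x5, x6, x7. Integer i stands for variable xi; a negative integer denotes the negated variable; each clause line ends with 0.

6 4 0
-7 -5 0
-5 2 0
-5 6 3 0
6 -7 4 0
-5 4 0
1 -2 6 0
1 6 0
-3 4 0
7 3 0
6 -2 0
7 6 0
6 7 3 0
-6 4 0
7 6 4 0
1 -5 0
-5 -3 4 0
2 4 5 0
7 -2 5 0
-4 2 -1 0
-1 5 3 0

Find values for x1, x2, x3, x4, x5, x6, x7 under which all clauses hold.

Branch on x1: take x1 = False.
  then x6 is forced to True.
  then x4 is forced to True.
  then x5 is forced to False.
Try x2 = True.
  then x7 is forced to True.
x3 is now unconstrained; take x3 = False.
Every clause has at least one true literal under this assignment.

x1=F  x2=T  x3=F  x4=T  x5=F  x6=T  x7=T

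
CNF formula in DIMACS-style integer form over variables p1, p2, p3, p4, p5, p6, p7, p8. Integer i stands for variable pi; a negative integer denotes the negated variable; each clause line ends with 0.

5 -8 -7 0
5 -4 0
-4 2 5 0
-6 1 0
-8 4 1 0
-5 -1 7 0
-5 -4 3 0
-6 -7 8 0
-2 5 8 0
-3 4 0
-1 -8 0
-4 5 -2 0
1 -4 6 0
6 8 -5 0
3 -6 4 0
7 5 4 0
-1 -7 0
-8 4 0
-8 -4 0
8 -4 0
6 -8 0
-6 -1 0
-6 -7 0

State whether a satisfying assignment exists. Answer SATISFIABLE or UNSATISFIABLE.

Set p1 = False and propagate.
  then p6 is forced to False.
  then p4 is forced to False.
  then p8 is forced to False.
  then p3 is forced to False.
  then p5 is forced to False.
  then p2 is forced to False.
  then p7 is forced to True.
So p1=False  p2=False  p3=False  p4=False  p5=False  p6=False  p7=True  p8=False is a satisfying assignment.

SATISFIABLE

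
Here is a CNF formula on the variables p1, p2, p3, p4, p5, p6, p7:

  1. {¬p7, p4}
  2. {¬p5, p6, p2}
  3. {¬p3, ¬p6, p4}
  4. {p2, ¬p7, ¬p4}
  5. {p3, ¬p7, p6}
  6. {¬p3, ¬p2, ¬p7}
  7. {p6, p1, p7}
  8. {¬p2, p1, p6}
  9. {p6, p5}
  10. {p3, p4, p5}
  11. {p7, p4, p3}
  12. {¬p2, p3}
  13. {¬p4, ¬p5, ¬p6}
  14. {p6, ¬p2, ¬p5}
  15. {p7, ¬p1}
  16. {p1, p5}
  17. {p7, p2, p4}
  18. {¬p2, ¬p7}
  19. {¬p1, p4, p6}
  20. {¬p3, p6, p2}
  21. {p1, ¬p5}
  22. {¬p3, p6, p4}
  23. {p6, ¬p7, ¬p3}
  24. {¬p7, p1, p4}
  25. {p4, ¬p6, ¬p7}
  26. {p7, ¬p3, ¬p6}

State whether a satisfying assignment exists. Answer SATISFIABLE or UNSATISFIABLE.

p6 = True:
  p7 = True:
    propagation gives p4=True, p2=True; an empty clause results — contradiction.
  p7 = False:
    propagation gives p1=False, p5=True; an empty clause results — contradiction.
p6 = False:
  propagation gives p5=True, p2=True; an empty clause results — contradiction.
Every branch closes, so no satisfying assignment exists.

UNSATISFIABLE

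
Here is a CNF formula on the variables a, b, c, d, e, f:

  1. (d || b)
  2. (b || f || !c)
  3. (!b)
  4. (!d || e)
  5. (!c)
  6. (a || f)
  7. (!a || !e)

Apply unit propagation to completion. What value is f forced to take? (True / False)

True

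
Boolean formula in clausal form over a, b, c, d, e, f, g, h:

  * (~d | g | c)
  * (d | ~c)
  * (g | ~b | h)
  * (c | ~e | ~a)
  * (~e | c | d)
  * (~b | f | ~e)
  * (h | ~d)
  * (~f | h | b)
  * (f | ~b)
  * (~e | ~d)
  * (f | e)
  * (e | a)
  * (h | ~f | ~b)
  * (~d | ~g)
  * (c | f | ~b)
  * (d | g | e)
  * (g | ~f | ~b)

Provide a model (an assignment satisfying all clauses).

a=1, b=0, c=1, d=1, e=0, f=1, g=0, h=1

Check each clause:
  1. (g | ~d | c) — c is true.
  2. (d | ~c) — d is true.
  3. (h | g | ~b) — h is true.
  4. (~e | ~a | c) — c is true.
  5. (~e | c | d) — c is true.
  6. (~e | ~b | f) — ~e is true.
  7. (h | ~d) — h is true.
  8. (~f | h | b) — h is true.
  9. (~b | f) — ~b is true.
  10. (~d | ~e) — ~e is true.
  11. (f | e) — f is true.
  12. (e | a) — a is true.
  13. (~b | h | ~f) — h is true.
  14. (~g | ~d) — ~g is true.
  15. (f | ~b | c) — c is true.
  16. (e | d | g) — d is true.
  17. (~b | ~f | g) — ~b is true.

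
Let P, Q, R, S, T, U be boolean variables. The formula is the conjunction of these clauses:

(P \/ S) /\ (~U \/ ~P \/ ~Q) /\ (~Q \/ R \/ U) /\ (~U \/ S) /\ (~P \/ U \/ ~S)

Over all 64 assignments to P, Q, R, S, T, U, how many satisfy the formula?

24

Split on U, then P.
  U=T, P=T: remaining (Q,R,S,T) ∈ {(F,F,T,F); (F,F,T,T); (F,T,T,F); (F,T,T,T)} — 4.
  U=T, P=F: forces S=T; Q, R, T free → 2^3 = 8.
  U=F, P=T: T free; 3 ways for (Q,R,S) × 2^1 = 6.
  U=F, P=F: T free; 3 ways for (Q,R,S) × 2^1 = 6.
Total: 4 + 8 + 6 + 6 = 24.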